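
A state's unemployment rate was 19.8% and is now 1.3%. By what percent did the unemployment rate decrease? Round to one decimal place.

The change is 1.3 − 19.8 = -18.5 percentage points.
Relative to the original 19.8%, that is -18.5 ÷ 19.8 ≈ -93.4%.
So the unemployment rate fell by 93.4%.

93.4%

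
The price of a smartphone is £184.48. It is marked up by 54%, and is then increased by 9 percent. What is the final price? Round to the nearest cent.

£309.67

After the 54% increase: £184.48 × 1.54 = £284.0992.
Apply the 9% increase: £284.0992 × 1.09 = £309.668128 ≈ £309.67.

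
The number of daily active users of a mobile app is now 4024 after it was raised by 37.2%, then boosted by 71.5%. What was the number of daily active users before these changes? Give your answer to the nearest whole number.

Undoing the 71.5% increase: 4024 ÷ 1.715 ≈ 2346.355685.
Undoing the 37.2% increase: 2346.355685 ÷ 1.372 ≈ 1710.

1710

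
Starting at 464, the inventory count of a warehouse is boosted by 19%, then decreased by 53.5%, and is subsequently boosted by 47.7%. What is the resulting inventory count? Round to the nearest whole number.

19% increase: 464 × 1.19 = 552.16.
Apply the 53.5% decrease: 552.16 × 0.465 = 256.7544.
Apply the 47.7% increase: 256.7544 × 1.477 = 379.2262488 ≈ 379.

379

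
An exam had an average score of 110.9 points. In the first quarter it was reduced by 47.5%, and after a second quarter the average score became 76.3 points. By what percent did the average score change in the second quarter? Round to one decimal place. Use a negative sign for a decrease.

31.0%

After the first quarter: 110.9 × 0.525 = 58.2225.
Second-quarter multiplier: 76.3 ÷ 58.2225 ≈ 1.31049.
That is a change of 31.0%.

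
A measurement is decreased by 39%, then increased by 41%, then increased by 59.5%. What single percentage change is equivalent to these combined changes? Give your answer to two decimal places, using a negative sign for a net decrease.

37.19%

A 39% decrease multiplies by 0.61.
Then a 41% increase: 0.61 × 1.41 = 0.8601.
Then a 59.5% increase: 0.8601 × 1.595 = 1.3718595.
Overall factor 1.3718595, i.e. 37.19%.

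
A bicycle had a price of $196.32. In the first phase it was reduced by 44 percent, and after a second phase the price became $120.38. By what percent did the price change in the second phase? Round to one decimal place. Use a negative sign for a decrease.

9.5%

After the first phase: $196.32 × 0.56 = $109.9392.
Second-phase multiplier: $120.38 ÷ $109.9392 ≈ 1.09497.
That is a change of 9.5%.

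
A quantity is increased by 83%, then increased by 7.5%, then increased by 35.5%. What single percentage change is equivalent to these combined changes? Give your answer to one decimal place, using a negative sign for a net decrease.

The combined multiplier is 1.83 × 1.075 × 1.355 = 2.66562375.
That corresponds to an increase of 166.6%.

166.6%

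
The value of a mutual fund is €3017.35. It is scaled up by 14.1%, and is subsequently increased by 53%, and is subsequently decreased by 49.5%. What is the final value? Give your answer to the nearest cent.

€2660.08

Each change multiplies by a factor: 1.141 × 1.53 × 0.505 = 0.88159365.
€3017.35 × 0.88159365 = €2660.0765998275 ≈ €2660.08.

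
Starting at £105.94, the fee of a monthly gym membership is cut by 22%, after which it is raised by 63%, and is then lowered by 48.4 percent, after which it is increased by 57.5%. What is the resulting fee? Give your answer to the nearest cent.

22% decrease: £105.94 × 0.78 = £82.6332.
After the 63% increase: £82.6332 × 1.63 = £134.692116.
Apply the 48.4% decrease: £134.692116 × 0.516 = £69.501131856.
57.5% increase: £69.501131856 × 1.575 = £109.4642826732 ≈ £109.46.

£109.46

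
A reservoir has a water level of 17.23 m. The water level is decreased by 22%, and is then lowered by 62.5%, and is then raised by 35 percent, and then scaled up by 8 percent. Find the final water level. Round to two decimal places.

7.35 m

After the 22% decrease: 17.23 × 0.78 = 13.4394.
62.5% decrease: 13.4394 × 0.375 = 5.039775.
After the 35% increase: 5.039775 × 1.35 = 6.80369625.
8% increase: 6.80369625 × 1.08 = 7.34799195 ≈ 7.35.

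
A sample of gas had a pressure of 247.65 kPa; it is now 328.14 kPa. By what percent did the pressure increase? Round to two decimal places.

Change: 328.14 − 247.65 = 80.49.
Relative to the original: 80.49 ÷ 247.65 ≈ 32.50%.
So the pressure increased by 32.50%.

32.50%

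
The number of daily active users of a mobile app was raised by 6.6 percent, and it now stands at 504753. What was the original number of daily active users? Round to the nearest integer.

The overall multiplier applied was 1.066.
So the original number of daily active users was 504753 ÷ 1.066 ≈ 473502.

473502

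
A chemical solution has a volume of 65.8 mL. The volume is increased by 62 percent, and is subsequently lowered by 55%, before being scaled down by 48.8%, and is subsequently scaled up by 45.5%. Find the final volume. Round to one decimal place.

Each change multiplies by a factor: 1.62 × 0.45 × 0.512 × 1.455 = 0.54307584.
65.8 × 0.54307584 = 35.734390272 ≈ 35.7.

35.7 mL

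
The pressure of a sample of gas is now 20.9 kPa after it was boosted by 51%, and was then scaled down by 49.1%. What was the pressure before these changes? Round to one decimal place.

The overall multiplier applied was 1.51 × 0.509 = 0.76859.
So the original pressure was 20.9 ÷ 0.76859 ≈ 27.2 kPa.

27.2 kPa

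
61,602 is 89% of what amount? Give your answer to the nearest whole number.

61,602 ÷ 0.89 ≈ 69,216.

69,216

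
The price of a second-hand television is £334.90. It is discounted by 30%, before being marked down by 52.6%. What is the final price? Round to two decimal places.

£111.12

Each change multiplies by a factor: 0.7 × 0.474 = 0.3318.
£334.90 × 0.3318 = £111.11982 ≈ £111.12.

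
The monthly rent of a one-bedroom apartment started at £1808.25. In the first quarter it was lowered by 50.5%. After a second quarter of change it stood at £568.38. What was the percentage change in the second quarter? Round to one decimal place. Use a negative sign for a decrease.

After the first quarter: £1808.25 × 0.495 = £895.08375.
Second-quarter multiplier: £568.38 ÷ £895.08375 ≈ 0.635.
That is a change of -36.5%.

-36.5%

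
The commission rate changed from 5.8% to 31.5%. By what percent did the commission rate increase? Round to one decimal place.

443.1%

The change is 31.5 − 5.8 = 25.7 percentage points.
Relative to the original 5.8%, that is 25.7 ÷ 5.8 ≈ 443.1%.
So the commission rate rose by 443.1%.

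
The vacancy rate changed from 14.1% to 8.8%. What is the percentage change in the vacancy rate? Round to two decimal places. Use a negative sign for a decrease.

-37.59%

The change is 8.8 − 14.1 = -5.3 percentage points.
Relative to the original 14.1%, that is -5.3 ÷ 14.1 ≈ -37.59%.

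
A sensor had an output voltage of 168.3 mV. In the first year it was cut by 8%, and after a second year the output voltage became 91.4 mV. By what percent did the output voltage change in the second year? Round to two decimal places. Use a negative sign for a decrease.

-40.97%

After the first year: 168.3 × 0.92 = 154.836.
Second-year multiplier: 91.4 ÷ 154.836 ≈ 0.590302.
That is a change of -40.97%.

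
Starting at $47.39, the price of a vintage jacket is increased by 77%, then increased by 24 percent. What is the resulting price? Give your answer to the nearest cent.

$104.01

After the 77% increase: $47.39 × 1.77 = $83.8803.
After the 24% increase: $83.8803 × 1.24 = $104.011572 ≈ $104.01.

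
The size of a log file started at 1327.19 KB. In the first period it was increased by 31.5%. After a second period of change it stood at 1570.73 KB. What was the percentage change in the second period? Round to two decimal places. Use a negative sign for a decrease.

After the first period: 1327.19 × 1.315 = 1745.25485.
Second-period multiplier: 1570.73 ÷ 1745.25485 ≈ 0.9.
That is a change of -10.00%.

-10.00%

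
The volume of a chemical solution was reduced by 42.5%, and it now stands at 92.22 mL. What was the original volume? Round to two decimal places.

The overall multiplier applied was 0.575.
So the original volume was 92.22 ÷ 0.575 ≈ 160.38 mL.

160.38 mL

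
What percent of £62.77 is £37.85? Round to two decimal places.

60.30%

£37.85 ÷ £62.77 ≈ 60.30%.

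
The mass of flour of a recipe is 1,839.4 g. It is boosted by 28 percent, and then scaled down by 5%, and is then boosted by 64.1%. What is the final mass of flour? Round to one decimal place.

3,670.4 g

Each change multiplies by a factor: 1.28 × 0.95 × 1.641 = 1.995456.
1,839.4 × 1.995456 = 3670.4417664 ≈ 3,670.4.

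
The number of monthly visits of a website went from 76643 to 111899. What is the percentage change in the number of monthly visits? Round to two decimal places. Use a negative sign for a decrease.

Change: 111899 − 76643 = 35256.
Relative to the original: 35256 ÷ 76643 ≈ 46.00%.

46.00%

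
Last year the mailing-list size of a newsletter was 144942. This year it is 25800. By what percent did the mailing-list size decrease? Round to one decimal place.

Change: 25800 − 144942 = -119142.
Relative to the original: -119142 ÷ 144942 ≈ -82.2%.
So the mailing-list size decreased by 82.2%.

82.2%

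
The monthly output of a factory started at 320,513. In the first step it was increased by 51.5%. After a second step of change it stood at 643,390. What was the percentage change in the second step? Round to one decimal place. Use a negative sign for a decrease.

32.5%

After the first step: 320,513 × 1.515 = 485577.195.
Second-step multiplier: 643,390 ÷ 485577.195 ≈ 1.325.
That is a change of 32.5%.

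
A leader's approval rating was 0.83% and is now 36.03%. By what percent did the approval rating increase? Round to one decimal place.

The change is 36.03 − 0.83 = 35.20 percentage points.
Relative to the original 0.83%, that is 35.20 ÷ 0.83 ≈ 4241.0%.
So the approval rating rose by 4241.0%.

4241.0%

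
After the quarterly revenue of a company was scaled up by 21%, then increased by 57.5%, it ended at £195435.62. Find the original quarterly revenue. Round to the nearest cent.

The overall multiplier applied was 1.21 × 1.575 = 1.90575.
So the original quarterly revenue was £195435.62 ÷ 1.90575 ≈ £102550.50.

£102550.50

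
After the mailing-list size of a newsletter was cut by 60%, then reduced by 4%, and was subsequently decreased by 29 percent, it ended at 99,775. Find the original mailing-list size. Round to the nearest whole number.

Undoing the 29% decrease: 99,775 ÷ 0.71 ≈ 140528.169014.
Undoing the 4% decrease: 140528.169014 ÷ 0.96 ≈ 146383.50939.
Undoing the 60% decrease: 146383.50939 ÷ 0.4 ≈ 365,959.

365,959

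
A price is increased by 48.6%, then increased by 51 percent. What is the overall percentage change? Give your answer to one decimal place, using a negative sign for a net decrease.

A 48.6% increase multiplies by 1.486.
Then a 51% increase: 1.486 × 1.51 = 2.24386.
Overall factor 2.24386, i.e. 124.4%.

124.4%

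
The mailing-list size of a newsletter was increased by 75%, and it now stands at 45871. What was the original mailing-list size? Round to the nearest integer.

The overall multiplier applied was 1.75.
So the original mailing-list size was 45871 ÷ 1.75 = 26212.

26212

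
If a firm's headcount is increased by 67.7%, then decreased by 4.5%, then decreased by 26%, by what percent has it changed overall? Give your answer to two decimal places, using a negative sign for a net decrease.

A 67.7% increase multiplies by 1.677.
Then a 4.5% decrease: 1.677 × 0.955 = 1.601535.
Then a 26% decrease: 1.601535 × 0.74 = 1.1851359.
Overall factor 1.1851359, i.e. 18.51%.

18.51%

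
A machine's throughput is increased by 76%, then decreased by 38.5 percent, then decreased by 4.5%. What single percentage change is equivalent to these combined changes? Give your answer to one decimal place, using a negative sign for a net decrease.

The combined multiplier is 1.76 × 0.615 × 0.955 = 1.033692.
That corresponds to an increase of 3.4%.

3.4%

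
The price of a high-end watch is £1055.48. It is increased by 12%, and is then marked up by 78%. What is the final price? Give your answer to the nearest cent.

£2104.20

After the 12% increase: £1055.48 × 1.12 = £1182.1376.
After the 78% increase: £1182.1376 × 1.78 = £2104.204928 ≈ £2104.20.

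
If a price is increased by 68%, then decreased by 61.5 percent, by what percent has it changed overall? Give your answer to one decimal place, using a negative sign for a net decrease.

-35.3%

A 68% increase multiplies by 1.68.
Then a 61.5% decrease: 1.68 × 0.385 = 0.6468.
Overall factor 0.6468, i.e. -35.3%.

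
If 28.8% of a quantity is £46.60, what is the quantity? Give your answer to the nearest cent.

£46.60 ÷ 0.288 ≈ £161.81.

£161.81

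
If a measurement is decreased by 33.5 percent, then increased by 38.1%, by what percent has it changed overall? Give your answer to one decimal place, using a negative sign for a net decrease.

A 33.5% decrease multiplies by 0.665.
Then a 38.1% increase: 0.665 × 1.381 = 0.918365.
Overall factor 0.918365, i.e. -8.2%.

-8.2%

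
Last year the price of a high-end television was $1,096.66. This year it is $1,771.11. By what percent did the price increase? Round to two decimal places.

Change: $1,771.11 − $1,096.66 = $674.45.
Relative to the original: $674.45 ÷ $1,096.66 ≈ 61.50%.
So the price increased by 61.50%.

61.50%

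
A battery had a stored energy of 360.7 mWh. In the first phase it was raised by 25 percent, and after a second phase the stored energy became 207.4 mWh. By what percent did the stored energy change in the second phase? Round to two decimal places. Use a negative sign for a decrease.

-54.00%

After the first phase: 360.7 × 1.25 = 450.875.
Second-phase multiplier: 207.4 ÷ 450.875 ≈ 0.459994.
That is a change of -54.00%.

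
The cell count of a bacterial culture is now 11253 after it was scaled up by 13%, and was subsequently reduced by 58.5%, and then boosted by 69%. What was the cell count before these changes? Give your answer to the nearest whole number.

Undoing the 69% increase: 11253 ÷ 1.69 ≈ 6658.579882.
Undoing the 58.5% decrease: 6658.579882 ÷ 0.415 = 16044.7708.
Undoing the 13% increase: 16044.7708 ÷ 1.13 ≈ 14199.

14199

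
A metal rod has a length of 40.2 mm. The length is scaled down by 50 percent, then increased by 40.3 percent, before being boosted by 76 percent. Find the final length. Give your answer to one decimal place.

49.6 mm

After the 50% decrease: 40.2 × 0.5 = 20.1.
After the 40.3% increase: 20.1 × 1.403 = 28.2003.
Apply the 76% increase: 28.2003 × 1.76 = 49.632528 ≈ 49.6.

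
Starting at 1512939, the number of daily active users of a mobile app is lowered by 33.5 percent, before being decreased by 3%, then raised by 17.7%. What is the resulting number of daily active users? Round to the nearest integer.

1148659

After the 33.5% decrease: 1512939 × 0.665 = 1006104.435.
After the 3% decrease: 1006104.435 × 0.97 = 975921.30195.
Apply the 17.7% increase: 975921.30195 × 1.177 = 1148659.37239515 ≈ 1148659.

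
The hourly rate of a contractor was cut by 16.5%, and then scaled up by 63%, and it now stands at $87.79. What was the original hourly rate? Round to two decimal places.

Undoing the 63% increase: $87.79 ÷ 1.63 ≈ $53.858896.
Undoing the 16.5% decrease: $53.858896 ÷ 0.835 ≈ $64.50.

$64.50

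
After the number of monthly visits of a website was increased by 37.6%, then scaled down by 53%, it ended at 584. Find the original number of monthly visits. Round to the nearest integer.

The overall multiplier applied was 1.376 × 0.47 = 0.64672.
So the original number of monthly visits was 584 ÷ 0.64672 ≈ 903.

903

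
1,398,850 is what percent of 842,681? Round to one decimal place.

1,398,850 ÷ 842,681 ≈ 166.0%.

166.0%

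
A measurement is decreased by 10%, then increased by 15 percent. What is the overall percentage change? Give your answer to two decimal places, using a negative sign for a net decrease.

3.50%

The combined multiplier is 0.9 × 1.15 = 1.035.
That corresponds to an increase of 3.50%.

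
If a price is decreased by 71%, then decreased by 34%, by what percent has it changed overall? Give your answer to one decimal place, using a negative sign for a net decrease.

-80.9%

The combined multiplier is 0.29 × 0.66 = 0.1914.
That corresponds to a decrease of 80.9%.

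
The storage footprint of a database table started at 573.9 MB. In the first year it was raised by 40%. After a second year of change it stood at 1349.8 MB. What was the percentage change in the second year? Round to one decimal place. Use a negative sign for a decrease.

68.0%

After the first year: 573.9 × 1.4 = 803.46.
Second-year multiplier: 1349.8 ÷ 803.46 ≈ 1.67998.
That is a change of 68.0%.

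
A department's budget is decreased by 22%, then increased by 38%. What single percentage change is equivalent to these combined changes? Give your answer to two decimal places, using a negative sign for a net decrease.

7.64%

The combined multiplier is 0.78 × 1.38 = 1.0764.
That corresponds to an increase of 7.64%.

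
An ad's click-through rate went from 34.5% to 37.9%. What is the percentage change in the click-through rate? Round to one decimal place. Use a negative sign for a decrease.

9.9%

The change is 37.9 − 34.5 = 3.4 percentage points.
Relative to the original 34.5%, that is 3.4 ÷ 34.5 ≈ 9.9%.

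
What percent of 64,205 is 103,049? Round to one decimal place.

160.5%

103,049 ÷ 64,205 ≈ 160.5%.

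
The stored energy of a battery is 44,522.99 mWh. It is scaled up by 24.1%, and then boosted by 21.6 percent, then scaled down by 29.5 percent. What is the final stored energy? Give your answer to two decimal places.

24.1% increase: 44,522.99 × 1.241 = 55253.03059.
After the 21.6% increase: 55253.03059 × 1.216 = 67187.68519744.
After the 29.5% decrease: 67187.68519744 × 0.705 = 47367.3180641952 ≈ 47,367.32.

47,367.32 mWh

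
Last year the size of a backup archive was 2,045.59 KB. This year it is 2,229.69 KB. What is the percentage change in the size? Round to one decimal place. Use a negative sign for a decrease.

Change: 2,229.69 − 2,045.59 = 184.10.
Relative to the original: 184.10 ÷ 2,045.59 ≈ 9.0%.

9.0%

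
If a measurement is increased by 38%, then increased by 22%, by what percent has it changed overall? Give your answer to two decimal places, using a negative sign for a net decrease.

68.36%

The combined multiplier is 1.38 × 1.22 = 1.6836.
That corresponds to an increase of 68.36%.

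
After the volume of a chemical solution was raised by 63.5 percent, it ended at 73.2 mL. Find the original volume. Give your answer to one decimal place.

The overall multiplier applied was 1.635.
So the original volume was 73.2 ÷ 1.635 ≈ 44.8 mL.

44.8 mL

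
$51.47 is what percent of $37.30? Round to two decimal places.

137.99%

$51.47 ÷ $37.30 ≈ 137.99%.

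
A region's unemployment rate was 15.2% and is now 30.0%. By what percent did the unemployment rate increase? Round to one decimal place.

97.4%

The change is 30.0 − 15.2 = 14.8 percentage points.
Relative to the original 15.2%, that is 14.8 ÷ 15.2 ≈ 97.4%.
So the unemployment rate rose by 97.4%.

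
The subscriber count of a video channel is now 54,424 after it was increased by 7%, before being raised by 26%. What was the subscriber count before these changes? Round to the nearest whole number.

Undoing the 26% increase: 54,424 ÷ 1.26 ≈ 43193.650794.
Undoing the 7% increase: 43193.650794 ÷ 1.07 ≈ 40,368.

40,368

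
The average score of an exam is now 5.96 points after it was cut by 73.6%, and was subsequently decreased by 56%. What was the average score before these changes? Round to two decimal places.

The overall multiplier applied was 0.264 × 0.44 = 0.11616.
So the original average score was 5.96 ÷ 0.11616 ≈ 51.31 points.

51.31 points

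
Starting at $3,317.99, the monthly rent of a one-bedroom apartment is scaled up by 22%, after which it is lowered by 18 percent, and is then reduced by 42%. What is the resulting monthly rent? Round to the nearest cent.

Each change multiplies by a factor: 1.22 × 0.82 × 0.58 = 0.580232.
$3,317.99 × 0.580232 = $1925.20397368 ≈ $1,925.20.

$1,925.20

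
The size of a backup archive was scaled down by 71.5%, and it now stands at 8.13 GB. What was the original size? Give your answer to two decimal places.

28.53 GB

The overall multiplier applied was 0.285.
So the original size was 8.13 ÷ 0.285 ≈ 28.53 GB.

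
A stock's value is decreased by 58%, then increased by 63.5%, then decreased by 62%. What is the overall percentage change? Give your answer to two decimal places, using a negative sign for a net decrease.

The combined multiplier is 0.42 × 1.635 × 0.38 = 0.260946.
That corresponds to a decrease of 73.91%.

-73.91%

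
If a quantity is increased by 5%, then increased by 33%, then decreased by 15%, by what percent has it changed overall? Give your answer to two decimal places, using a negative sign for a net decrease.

18.70%

The combined multiplier is 1.05 × 1.33 × 0.85 = 1.187025.
That corresponds to an increase of 18.70%.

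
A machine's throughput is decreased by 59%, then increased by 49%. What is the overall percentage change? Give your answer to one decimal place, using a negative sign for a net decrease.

A 59% decrease multiplies by 0.41.
Then a 49% increase: 0.41 × 1.49 = 0.6109.
Overall factor 0.6109, i.e. -38.9%.

-38.9%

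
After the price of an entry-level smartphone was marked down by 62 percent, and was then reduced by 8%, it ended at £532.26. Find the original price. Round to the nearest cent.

£1522.48

Undoing the 8% decrease: £532.26 ÷ 0.92 ≈ £578.543478.
Undoing the 62% decrease: £578.543478 ÷ 0.38 ≈ £1522.48.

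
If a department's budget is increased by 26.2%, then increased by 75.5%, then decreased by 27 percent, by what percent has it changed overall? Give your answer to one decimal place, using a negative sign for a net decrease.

61.7%

A 26.2% increase multiplies by 1.262.
Then a 75.5% increase: 1.262 × 1.755 = 2.21481.
Then a 27% decrease: 2.21481 × 0.73 = 1.6168113.
Overall factor 1.6168113, i.e. 61.7%.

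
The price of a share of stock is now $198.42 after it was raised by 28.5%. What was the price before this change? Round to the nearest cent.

$154.41

The overall multiplier applied was 1.285.
So the original price was $198.42 ÷ 1.285 ≈ $154.41.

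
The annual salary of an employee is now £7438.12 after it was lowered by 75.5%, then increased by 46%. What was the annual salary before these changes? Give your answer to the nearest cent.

£20794.30

The overall multiplier applied was 0.245 × 1.46 = 0.3577.
So the original annual salary was £7438.12 ÷ 0.3577 ≈ £20794.30.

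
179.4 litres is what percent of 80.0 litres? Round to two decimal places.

179.4 litres ÷ 80.0 litres = 224.25%.

224.25%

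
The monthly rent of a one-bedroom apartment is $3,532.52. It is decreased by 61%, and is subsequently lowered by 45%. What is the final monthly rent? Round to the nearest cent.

Apply the 61% decrease: $3,532.52 × 0.39 = $1377.6828.
45% decrease: $1377.6828 × 0.55 = $757.72554 ≈ $757.73.

$757.73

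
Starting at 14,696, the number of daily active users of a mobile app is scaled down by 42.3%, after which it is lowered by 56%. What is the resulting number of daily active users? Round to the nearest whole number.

Apply the 42.3% decrease: 14,696 × 0.577 = 8479.592.
56% decrease: 8479.592 × 0.44 = 3731.02048 ≈ 3,731.

3,731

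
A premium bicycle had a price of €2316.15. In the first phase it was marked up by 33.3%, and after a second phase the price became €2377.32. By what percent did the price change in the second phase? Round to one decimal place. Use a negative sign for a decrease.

-23.0%

After the first phase: €2316.15 × 1.333 = €3087.42795.
Second-phase multiplier: €2377.32 ÷ €3087.42795 ≈ 0.77.
That is a change of -23.0%.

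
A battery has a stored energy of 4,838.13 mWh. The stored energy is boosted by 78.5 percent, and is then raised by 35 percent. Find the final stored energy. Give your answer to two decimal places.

78.5% increase: 4,838.13 × 1.785 = 8636.06205.
After the 35% increase: 8636.06205 × 1.35 = 11658.6837675 ≈ 11,658.68.

11,658.68 mWh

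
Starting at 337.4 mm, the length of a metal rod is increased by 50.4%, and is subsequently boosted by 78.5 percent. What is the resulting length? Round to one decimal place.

Each change multiplies by a factor: 1.504 × 1.785 = 2.68464.
337.4 × 2.68464 = 905.797536 ≈ 905.8.

905.8 mm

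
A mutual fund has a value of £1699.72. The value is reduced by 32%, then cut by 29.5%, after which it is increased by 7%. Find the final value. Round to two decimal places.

After the 32% decrease: £1699.72 × 0.68 = £1155.8096.
29.5% decrease: £1155.8096 × 0.705 = £814.845768.
Apply the 7% increase: £814.845768 × 1.07 = £871.88497176 ≈ £871.88.

£871.88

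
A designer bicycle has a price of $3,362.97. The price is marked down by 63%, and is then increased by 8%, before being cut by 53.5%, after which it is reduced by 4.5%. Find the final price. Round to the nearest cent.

$596.77

63% decrease: $3,362.97 × 0.37 = $1244.2989.
Apply the 8% increase: $1244.2989 × 1.08 = $1343.842812.
53.5% decrease: $1343.842812 × 0.465 = $624.88690758.
After the 4.5% decrease: $624.88690758 × 0.955 = $596.7669967389 ≈ $596.77.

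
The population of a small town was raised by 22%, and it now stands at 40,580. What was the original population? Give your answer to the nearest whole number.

The overall multiplier applied was 1.22.
So the original population was 40,580 ÷ 1.22 ≈ 33,262.

33,262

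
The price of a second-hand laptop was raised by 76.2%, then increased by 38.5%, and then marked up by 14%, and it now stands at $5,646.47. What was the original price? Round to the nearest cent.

$2,029.63

The overall multiplier applied was 1.762 × 1.385 × 1.14 = 2.7820218.
So the original price was $5,646.47 ÷ 2.7820218 ≈ $2,029.63.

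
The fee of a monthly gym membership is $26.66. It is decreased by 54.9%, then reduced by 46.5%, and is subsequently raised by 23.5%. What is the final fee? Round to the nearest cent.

$7.94

Each change multiplies by a factor: 0.451 × 0.535 × 1.235 = 0.297986975.
$26.66 × 0.297986975 = $7.9443327535 ≈ $7.94.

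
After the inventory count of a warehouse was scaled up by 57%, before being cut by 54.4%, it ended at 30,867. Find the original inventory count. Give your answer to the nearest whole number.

43,115

Undoing the 54.4% decrease: 30,867 ÷ 0.456 ≈ 67690.789474.
Undoing the 57% increase: 67690.789474 ÷ 1.57 ≈ 43,115.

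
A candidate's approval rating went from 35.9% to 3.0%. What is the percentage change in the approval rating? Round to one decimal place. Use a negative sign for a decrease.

The change is 3.0 − 35.9 = -32.9 percentage points.
Relative to the original 35.9%, that is -32.9 ÷ 35.9 ≈ -91.6%.

-91.6%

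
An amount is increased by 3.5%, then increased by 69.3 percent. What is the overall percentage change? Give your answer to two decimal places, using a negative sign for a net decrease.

The combined multiplier is 1.035 × 1.693 = 1.752255.
That corresponds to an increase of 75.23%.

75.23%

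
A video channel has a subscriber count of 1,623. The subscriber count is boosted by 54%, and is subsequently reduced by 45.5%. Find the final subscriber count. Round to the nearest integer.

54% increase: 1,623 × 1.54 = 2499.42.
After the 45.5% decrease: 2499.42 × 0.545 = 1362.1839 ≈ 1,362.

1,362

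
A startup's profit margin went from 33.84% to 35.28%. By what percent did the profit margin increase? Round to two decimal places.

The change is 35.28 − 33.84 = 1.44 percentage points.
Relative to the original 33.84%, that is 1.44 ÷ 33.84 ≈ 4.26%.
So the profit margin rose by 4.26%.

4.26%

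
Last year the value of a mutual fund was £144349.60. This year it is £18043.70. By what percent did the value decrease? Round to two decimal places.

Change: £18043.70 − £144349.60 = -£126305.90.
Relative to the original: -£126305.90 ÷ £144349.60 = -87.50%.
So the value decreased by 87.50%.

87.50%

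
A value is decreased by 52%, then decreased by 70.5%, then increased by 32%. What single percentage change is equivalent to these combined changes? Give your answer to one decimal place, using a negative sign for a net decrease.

A 52% decrease multiplies by 0.48.
Then a 70.5% decrease: 0.48 × 0.295 = 0.1416.
Then a 32% increase: 0.1416 × 1.32 = 0.186912.
Overall factor 0.186912, i.e. -81.3%.

-81.3%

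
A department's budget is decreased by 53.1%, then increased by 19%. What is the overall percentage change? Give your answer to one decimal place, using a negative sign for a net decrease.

A 53.1% decrease multiplies by 0.469.
Then a 19% increase: 0.469 × 1.19 = 0.55811.
Overall factor 0.55811, i.e. -44.2%.

-44.2%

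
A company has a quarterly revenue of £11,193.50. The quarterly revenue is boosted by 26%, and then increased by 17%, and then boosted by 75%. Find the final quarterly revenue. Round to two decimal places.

£28,877.55

Each change multiplies by a factor: 1.26 × 1.17 × 1.75 = 2.57985.
£11,193.50 × 2.57985 = £28877.550975 ≈ £28,877.55.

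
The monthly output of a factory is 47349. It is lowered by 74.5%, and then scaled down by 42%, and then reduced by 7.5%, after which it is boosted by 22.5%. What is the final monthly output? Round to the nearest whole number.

Each change multiplies by a factor: 0.255 × 0.58 × 0.925 × 1.225 = 0.1675891875.
47349 × 0.1675891875 = 7935.1804389375 ≈ 7935.

7935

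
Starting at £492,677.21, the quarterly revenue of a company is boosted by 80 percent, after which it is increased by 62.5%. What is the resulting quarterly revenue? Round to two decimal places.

Each change multiplies by a factor: 1.8 × 1.625 = 2.925.
£492,677.21 × 2.925 = £1441080.83925 ≈ £1,441,080.84.

£1,441,080.84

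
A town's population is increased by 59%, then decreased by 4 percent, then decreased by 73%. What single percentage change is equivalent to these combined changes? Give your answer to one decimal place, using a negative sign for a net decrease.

-58.8%

A 59% increase multiplies by 1.59.
Then a 4% decrease: 1.59 × 0.96 = 1.5264.
Then a 73% decrease: 1.5264 × 0.27 = 0.412128.
Overall factor 0.412128, i.e. -58.8%.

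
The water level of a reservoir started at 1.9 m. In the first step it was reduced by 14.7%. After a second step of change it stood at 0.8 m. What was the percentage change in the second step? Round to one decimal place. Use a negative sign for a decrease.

After the first step: 1.9 × 0.853 = 1.6207.
Second-step multiplier: 0.8 ÷ 1.6207 ≈ 0.49361.
That is a change of -50.6%.

-50.6%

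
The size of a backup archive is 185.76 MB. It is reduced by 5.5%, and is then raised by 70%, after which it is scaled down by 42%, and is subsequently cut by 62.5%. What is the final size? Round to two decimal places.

Each change multiplies by a factor: 0.945 × 1.7 × 0.58 × 0.375 = 0.34941375.
185.76 × 0.34941375 = 64.9070982 ≈ 64.91.

64.91 MB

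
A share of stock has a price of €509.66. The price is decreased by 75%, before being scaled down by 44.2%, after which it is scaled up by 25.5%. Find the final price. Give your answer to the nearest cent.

After the 75% decrease: €509.66 × 0.25 = €127.415.
44.2% decrease: €127.415 × 0.558 = €71.09757.
25.5% increase: €71.09757 × 1.255 = €89.22745035 ≈ €89.23.

€89.23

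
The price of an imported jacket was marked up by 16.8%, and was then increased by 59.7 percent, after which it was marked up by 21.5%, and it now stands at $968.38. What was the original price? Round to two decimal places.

$427.29

Undoing the 21.5% increase: $968.38 ÷ 1.215 ≈ $797.020576.
Undoing the 59.7% increase: $797.020576 ÷ 1.597 ≈ $499.073623.
Undoing the 16.8% increase: $499.073623 ÷ 1.168 ≈ $427.29.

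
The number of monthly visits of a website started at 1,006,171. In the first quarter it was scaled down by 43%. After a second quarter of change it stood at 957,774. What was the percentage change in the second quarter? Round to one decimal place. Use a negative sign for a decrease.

After the first quarter: 1,006,171 × 0.57 = 573517.47.
Second-quarter multiplier: 957,774 ÷ 573517.47 ≈ 1.67.
That is a change of 67.0%.

67.0%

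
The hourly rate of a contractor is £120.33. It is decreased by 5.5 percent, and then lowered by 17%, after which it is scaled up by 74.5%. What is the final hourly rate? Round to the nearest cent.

£164.69

Apply the 5.5% decrease: £120.33 × 0.945 = £113.71185.
After the 17% decrease: £113.71185 × 0.83 = £94.3808355.
Apply the 74.5% increase: £94.3808355 × 1.745 = £164.6945579475 ≈ £164.69.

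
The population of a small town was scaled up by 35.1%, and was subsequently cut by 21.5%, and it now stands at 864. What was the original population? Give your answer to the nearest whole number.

The overall multiplier applied was 1.351 × 0.785 = 1.060535.
So the original population was 864 ÷ 1.060535 ≈ 815.

815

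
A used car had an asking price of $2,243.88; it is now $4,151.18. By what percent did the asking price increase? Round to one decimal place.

85.0%

Change: $4,151.18 − $2,243.88 = $1,907.30.
Relative to the original: $1,907.30 ÷ $2,243.88 ≈ 85.0%.
So the asking price increased by 85.0%.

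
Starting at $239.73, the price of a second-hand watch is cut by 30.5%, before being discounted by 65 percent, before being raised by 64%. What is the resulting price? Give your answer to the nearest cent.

Each change multiplies by a factor: 0.695 × 0.35 × 1.64 = 0.39893.
$239.73 × 0.39893 = $95.6354889 ≈ $95.64.

$95.64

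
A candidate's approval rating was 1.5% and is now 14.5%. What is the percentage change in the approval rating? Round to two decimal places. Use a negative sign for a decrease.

866.67%

The change is 14.5 − 1.5 = 13.0 percentage points.
Relative to the original 1.5%, that is 13.0 ÷ 1.5 ≈ 866.67%.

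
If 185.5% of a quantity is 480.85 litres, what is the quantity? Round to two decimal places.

259.22 litres

480.85 litres ÷ 1.855 ≈ 259.22 litres.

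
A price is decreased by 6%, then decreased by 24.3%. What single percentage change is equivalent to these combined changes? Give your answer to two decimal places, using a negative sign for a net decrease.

-28.84%

A 6% decrease multiplies by 0.94.
Then a 24.3% decrease: 0.94 × 0.757 = 0.71158.
Overall factor 0.71158, i.e. -28.84%.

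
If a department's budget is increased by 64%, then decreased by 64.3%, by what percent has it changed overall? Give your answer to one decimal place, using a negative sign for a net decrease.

-41.5%

The combined multiplier is 1.64 × 0.357 = 0.58548.
That corresponds to a decrease of 41.5%.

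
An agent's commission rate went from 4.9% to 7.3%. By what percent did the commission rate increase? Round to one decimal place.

The change is 7.3 − 4.9 = 2.4 percentage points.
Relative to the original 4.9%, that is 2.4 ÷ 4.9 ≈ 49.0%.
So the commission rate rose by 49.0%.

49.0%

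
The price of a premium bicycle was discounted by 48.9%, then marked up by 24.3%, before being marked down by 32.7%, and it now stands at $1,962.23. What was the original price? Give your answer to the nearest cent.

Undoing the 32.7% decrease: $1,962.23 ÷ 0.673 ≈ $2915.64636.
Undoing the 24.3% increase: $2915.64636 ÷ 1.243 ≈ $2345.652743.
Undoing the 48.9% decrease: $2345.652743 ÷ 0.511 ≈ $4,590.32.

$4,590.32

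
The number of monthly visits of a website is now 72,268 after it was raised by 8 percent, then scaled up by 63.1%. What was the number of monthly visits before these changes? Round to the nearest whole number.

41,027

The overall multiplier applied was 1.08 × 1.631 = 1.76148.
So the original number of monthly visits was 72,268 ÷ 1.76148 ≈ 41,027.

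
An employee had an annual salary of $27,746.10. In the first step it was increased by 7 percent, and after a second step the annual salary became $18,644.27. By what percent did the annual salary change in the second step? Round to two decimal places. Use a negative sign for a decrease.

-37.20%

After the first step: $27,746.10 × 1.07 = $29688.327.
Second-step multiplier: $18,644.27 ÷ $29688.327 ≈ 0.628.
That is a change of -37.20%.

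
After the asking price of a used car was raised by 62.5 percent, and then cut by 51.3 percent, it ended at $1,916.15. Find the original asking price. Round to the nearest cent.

The overall multiplier applied was 1.625 × 0.487 = 0.791375.
So the original asking price was $1,916.15 ÷ 0.791375 ≈ $2,421.29.

$2,421.29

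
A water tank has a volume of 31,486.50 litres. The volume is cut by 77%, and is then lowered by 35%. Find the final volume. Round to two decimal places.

Each change multiplies by a factor: 0.23 × 0.65 = 0.1495.
31,486.50 × 0.1495 = 4707.23175 ≈ 4,707.23.

4,707.23 litres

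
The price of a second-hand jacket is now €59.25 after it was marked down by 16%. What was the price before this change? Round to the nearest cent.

The overall multiplier applied was 0.84.
So the original price was €59.25 ÷ 0.84 ≈ €70.54.

€70.54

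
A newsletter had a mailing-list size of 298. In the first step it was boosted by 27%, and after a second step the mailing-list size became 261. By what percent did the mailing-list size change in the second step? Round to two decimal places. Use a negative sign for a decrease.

-31.04%

After the first step: 298 × 1.27 = 378.46.
Second-step multiplier: 261 ÷ 378.46 ≈ 0.689637.
That is a change of -31.04%.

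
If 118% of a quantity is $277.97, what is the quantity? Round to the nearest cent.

$277.97 ÷ 1.18 ≈ $235.57.

$235.57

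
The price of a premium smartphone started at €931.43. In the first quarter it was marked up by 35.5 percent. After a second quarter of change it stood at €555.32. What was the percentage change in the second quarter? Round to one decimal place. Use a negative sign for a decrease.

-56.0%

After the first quarter: €931.43 × 1.355 = €1262.08765.
Second-quarter multiplier: €555.32 ÷ €1262.08765 ≈ 0.44.
That is a change of -56.0%.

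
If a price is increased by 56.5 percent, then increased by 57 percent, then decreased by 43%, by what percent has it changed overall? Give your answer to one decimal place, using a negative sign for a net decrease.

A 56.5% increase multiplies by 1.565.
Then a 57% increase: 1.565 × 1.57 = 2.45705.
Then a 43% decrease: 2.45705 × 0.57 = 1.4005185.
Overall factor 1.4005185, i.e. 40.1%.

40.1%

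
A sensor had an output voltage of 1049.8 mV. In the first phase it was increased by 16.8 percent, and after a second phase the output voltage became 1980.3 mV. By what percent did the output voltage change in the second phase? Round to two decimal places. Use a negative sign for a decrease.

61.50%

After the first phase: 1049.8 × 1.168 = 1226.1664.
Second-phase multiplier: 1980.3 ÷ 1226.1664 ≈ 1.615034.
That is a change of 61.50%.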